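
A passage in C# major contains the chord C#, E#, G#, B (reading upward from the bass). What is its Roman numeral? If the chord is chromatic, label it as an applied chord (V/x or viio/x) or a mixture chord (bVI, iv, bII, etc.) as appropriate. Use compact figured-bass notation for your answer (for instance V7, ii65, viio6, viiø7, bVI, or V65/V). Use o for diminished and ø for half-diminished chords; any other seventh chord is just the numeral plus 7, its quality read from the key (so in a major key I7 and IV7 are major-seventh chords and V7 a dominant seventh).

The pitches C#-E#-G#-B form a dominant seventh chord rooted on C#.
C# is not a diatonic chord root with this quality in C# major, but it lies a perfect fifth above F# (IV), so the chord functions as an applied dominant of IV.

V7/IV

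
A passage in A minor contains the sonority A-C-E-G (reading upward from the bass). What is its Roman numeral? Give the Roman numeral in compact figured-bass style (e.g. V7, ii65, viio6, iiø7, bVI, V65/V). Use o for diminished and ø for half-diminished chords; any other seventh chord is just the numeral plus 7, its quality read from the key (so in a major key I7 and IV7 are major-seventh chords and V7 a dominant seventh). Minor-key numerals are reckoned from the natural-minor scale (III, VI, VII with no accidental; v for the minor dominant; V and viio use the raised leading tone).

i7

The pitches A-C-E-G form a minor seventh chord rooted on A.
A is scale degree 1 in A minor, and a minor seventh chord on that degree is written i7.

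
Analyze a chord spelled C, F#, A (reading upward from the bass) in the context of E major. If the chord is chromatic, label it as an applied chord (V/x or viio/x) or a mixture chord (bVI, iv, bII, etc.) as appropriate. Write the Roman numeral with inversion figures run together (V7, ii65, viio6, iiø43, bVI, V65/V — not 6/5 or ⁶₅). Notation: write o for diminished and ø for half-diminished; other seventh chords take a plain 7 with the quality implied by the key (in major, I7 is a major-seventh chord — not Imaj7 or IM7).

iio64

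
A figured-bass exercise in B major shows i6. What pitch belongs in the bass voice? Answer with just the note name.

D

i in B major has root B; the chord is B-D-F#.
The figure 6 means first inversion — the third is in the bass.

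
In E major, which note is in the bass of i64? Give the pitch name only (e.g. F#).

B

i in E major has root E; the chord is E-G-B.
The figure 64 means second inversion — the fifth is in the bass.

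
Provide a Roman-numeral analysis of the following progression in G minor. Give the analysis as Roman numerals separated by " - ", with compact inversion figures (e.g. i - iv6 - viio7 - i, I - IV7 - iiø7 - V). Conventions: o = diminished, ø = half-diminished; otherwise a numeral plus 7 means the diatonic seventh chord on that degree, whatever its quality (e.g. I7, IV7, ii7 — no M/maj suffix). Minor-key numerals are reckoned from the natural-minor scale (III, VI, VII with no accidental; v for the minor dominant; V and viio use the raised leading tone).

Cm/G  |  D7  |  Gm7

iv64 - V7 - i7

Cm/G: minor triad on C = scale degree 4 → iv64.
D7 has root D, degree 5 in G minor, so V7.
Gm7 has root G, degree 1 in G minor, so i7.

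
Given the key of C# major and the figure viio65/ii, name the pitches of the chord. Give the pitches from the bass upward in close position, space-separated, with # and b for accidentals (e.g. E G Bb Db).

E# G# B C##

The slash marks an applied leading-tone chord: viio of ii. In C# major, ii is D#, so the leading tone to it is C##, a half step below.
Building a fully diminished seventh chord on C## gives C##-E#-G#-B.
The figured bass 65 indicates first inversion, placing the third (E#) in the bass: E#-G#-B-C##.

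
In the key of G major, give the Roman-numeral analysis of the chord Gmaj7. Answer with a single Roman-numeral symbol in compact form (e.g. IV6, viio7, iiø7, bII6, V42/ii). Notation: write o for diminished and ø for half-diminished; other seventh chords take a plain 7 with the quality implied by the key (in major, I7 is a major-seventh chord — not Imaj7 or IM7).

The pitches G-B-D-F# form a major seventh chord rooted on G.
G is scale degree 1 in G major, and a major seventh chord on that degree is written I7.

I7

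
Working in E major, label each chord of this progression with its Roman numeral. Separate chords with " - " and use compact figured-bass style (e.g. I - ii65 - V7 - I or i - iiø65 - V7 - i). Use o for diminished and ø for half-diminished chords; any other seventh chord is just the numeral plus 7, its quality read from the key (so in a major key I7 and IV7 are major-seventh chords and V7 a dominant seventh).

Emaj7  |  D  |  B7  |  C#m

Emaj7: major seventh chord on E = scale degree 1 → I7.
D is non-diatonic — bVII, a mixture chord from E minor.
B7: root B is the dominant; dominant seventh chord there is V7.
C#m has root C#, degree 6 in E major, so vi.

I7 - bVII - V7 - vi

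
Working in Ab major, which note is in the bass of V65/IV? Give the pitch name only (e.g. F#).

The applied chord V65/IV is rooted on Ab: Ab-C-Eb-Gb.
The figure 65 means first inversion — the third is in the bass.

C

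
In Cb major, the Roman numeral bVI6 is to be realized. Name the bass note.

Cb

bVI in Cb major has root Abb; the chord is Abb-Cb-Ebb.
The figure 6 means first inversion — the third is in the bass.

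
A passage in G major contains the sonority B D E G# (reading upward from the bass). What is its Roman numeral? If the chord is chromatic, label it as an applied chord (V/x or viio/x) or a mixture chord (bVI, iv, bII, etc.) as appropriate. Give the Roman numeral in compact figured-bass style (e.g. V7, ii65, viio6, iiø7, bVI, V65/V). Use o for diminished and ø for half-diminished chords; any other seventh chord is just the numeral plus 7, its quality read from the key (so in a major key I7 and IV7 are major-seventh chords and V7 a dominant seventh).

V43/ii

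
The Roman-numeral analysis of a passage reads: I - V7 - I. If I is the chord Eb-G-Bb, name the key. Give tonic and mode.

Eb major

The chord Eb is a major triad rooted on Eb; its label is I.
If Eb is scale degree 1 and the mode makes that degree carry a major triad, the tonic is Eb and the mode is major.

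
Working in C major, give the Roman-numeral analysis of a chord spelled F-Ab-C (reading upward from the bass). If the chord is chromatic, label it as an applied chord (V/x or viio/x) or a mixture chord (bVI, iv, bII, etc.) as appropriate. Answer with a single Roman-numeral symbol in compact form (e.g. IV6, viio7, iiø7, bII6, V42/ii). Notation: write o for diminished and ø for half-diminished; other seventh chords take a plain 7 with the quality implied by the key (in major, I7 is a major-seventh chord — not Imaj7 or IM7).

Stacked in thirds the chord is F-Ab-C: a minor triad on F.
F is the fourth degree of C major. This is the minor subdominant, borrowed from the parallel minor.

iv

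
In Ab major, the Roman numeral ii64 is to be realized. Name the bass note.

ii in Ab major has root Bb; the chord is Bb-Db-F.
The figure 64 means second inversion — the fifth is in the bass.

F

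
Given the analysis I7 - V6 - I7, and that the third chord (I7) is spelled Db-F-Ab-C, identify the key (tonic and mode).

I7 is given as Db-F-Ab-C — a major seventh chord with root Db.
If Db is scale degree 1 and the mode makes that degree carry a major seventh chord, the tonic is Db and the mode is major.

Db major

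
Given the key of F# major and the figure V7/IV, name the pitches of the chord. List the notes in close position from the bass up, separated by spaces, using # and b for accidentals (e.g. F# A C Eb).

F# A# C# E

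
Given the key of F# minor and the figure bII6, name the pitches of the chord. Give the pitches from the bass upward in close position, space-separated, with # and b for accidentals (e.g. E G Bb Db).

bII6 is the Neapolitan sixth — a major triad on the lowered second degree, here in its customary first inversion. In F# minor that root is G.
So the chord is G-B-D, a major triad.
With the 6 figure the chord is in first inversion; from the bass B upward in close position it reads B-D-G.

B D G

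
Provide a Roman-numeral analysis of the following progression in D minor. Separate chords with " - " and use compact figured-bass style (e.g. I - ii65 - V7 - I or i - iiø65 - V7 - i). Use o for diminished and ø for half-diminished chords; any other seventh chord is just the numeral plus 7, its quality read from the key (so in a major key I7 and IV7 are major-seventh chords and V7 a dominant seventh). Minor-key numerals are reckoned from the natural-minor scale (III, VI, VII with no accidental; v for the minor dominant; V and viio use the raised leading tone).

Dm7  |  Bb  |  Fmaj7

i7 - VI - III7

Dm7: root D is the tonic; minor seventh chord there is i7.
Bb: root Bb is the submediant; major triad there is VI.
Fmaj7 has root F, degree 3 in D minor, so III7.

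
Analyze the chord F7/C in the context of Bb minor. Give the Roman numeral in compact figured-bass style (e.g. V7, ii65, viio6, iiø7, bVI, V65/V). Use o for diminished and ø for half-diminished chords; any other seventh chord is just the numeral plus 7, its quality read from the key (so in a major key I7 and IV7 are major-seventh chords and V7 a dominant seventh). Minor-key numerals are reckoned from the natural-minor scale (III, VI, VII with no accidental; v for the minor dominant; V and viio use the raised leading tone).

V43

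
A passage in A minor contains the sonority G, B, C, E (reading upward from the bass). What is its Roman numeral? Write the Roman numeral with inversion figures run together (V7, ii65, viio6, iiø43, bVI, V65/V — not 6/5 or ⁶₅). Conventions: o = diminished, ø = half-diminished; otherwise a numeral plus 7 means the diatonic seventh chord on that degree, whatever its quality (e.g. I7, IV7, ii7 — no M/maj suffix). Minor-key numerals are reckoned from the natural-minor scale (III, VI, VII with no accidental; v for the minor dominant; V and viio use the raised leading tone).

III43

Stacked in thirds the chord is C-E-G-B: a major seventh chord on C.
In A minor, C is the mediant; the diatonic major seventh chord there is III7.
With G in the bass the chord is in second inversion, so the figured bass is 43.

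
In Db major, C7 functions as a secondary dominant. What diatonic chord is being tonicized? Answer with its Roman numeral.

iii

The chord is a dominant seventh chord on C.
A dominant resolves down a perfect fifth: C → F. In Db major, F is scale degree 3, i.e. iii.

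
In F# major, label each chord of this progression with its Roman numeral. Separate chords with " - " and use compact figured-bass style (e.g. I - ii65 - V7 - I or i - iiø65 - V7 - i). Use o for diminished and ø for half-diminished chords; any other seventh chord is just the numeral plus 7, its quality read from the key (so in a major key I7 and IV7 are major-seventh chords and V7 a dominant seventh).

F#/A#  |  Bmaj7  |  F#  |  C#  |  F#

I6 - IV7 - I - V - I

F#/A#: major triad on F# = scale degree 1 → I6.
Bmaj7 has root B, degree 4 in F# major, so IV7.
F#: major triad on F# = scale degree 1 → I.
C#: root C# is the dominant; major triad there is V.
F#: major triad on F# = scale degree 1 → I.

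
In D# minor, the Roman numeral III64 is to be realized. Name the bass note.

C#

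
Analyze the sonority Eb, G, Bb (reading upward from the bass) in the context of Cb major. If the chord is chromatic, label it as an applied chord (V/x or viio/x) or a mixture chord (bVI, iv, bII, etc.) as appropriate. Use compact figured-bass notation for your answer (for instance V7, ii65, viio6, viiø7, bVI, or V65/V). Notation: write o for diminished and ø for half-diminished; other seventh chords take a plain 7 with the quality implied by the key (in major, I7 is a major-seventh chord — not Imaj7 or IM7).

V/vi

The pitches Eb-G-Bb form a major triad rooted on Eb.
Eb is not a diatonic chord root with this quality in Cb major, but it lies a perfect fifth above Ab (vi), so the chord functions as an applied dominant of vi.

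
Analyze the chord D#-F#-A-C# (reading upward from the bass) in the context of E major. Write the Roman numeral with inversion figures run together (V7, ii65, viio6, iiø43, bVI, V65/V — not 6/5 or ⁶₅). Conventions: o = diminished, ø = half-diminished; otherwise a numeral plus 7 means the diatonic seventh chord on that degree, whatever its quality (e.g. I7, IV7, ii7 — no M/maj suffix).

The pitches D#-F#-A-C# form a half-diminished seventh chord rooted on D#.
In E major, D# is the leading tone; the diatonic half-diminished seventh chord there is viiø7.

viiø7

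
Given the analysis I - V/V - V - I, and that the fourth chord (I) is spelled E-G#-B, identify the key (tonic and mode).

E major

The anchor chord is a major triad on E, labeled I.
If E is scale degree 1 and the mode makes that degree carry a major triad, the tonic is E and the mode is major.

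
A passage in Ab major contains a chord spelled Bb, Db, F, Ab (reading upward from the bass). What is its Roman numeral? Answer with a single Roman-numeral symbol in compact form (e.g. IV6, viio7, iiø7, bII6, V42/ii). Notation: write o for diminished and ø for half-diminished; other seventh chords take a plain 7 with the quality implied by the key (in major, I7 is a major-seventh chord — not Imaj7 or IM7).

Stacked in thirds the chord is Bb-Db-F-Ab: a minor seventh chord on Bb.
In Ab major, Bb is the supertonic; the diatonic minor seventh chord there is ii7.

ii7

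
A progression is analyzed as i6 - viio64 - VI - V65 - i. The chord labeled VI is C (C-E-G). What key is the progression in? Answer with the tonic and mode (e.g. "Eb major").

E minor

VI is given as C-E-G — a major triad with root C.
If C is scale degree 6 and the mode makes that degree carry a major triad, the tonic is E and the mode is minor.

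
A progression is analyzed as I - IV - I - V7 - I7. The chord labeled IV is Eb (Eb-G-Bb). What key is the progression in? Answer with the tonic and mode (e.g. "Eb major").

Bb major

IV is given as Eb-G-Bb — a major triad with root Eb.
IV on Eb implies Eb is the subdominant; that puts the tonic at Bb, and the uppercase numeral fits major mode.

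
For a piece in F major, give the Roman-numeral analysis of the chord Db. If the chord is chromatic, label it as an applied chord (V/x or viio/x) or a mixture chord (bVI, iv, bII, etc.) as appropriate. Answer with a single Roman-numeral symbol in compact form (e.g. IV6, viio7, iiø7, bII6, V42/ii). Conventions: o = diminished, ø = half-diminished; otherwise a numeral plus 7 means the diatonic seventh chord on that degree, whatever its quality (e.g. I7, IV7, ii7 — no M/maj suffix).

bVI

The pitches Db-F-Ab form a major triad rooted on Db.
Db is the lowered sixth degree of F major (diatonic 6 would be D). This is a major triad on the lowered sixth degree, borrowed from the parallel minor.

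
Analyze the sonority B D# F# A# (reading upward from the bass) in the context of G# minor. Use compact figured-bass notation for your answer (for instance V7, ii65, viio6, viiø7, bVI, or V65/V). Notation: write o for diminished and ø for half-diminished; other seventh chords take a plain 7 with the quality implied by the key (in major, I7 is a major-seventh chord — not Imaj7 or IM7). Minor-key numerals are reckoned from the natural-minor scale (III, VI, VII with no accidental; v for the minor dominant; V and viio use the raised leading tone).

Stacked in thirds the chord is B-D#-F#-A#: a major seventh chord on B.
B is scale degree 3 in G# minor, and a major seventh chord on that degree is written III7.

III7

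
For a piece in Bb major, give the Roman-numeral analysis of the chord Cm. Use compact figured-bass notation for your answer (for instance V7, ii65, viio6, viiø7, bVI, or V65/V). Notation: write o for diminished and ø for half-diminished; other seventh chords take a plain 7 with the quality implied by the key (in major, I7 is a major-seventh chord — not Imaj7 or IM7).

The pitches C-Eb-G form a minor triad rooted on C.
In Bb major, C is the supertonic; the diatonic minor triad there is ii.

ii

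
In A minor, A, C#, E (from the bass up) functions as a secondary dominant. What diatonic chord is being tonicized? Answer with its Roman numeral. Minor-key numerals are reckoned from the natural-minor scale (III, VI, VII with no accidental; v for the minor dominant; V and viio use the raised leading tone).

The chord is a major triad on A.
A dominant resolves down a perfect fifth: A → D. In A minor, D is scale degree 4, i.e. iv.

iv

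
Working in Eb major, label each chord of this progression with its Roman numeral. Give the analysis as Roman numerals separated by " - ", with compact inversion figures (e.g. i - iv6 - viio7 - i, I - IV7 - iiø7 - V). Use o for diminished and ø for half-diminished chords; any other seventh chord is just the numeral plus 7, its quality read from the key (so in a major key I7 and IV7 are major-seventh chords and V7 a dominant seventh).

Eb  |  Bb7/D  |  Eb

I - V65 - I

Eb: major triad on Eb = scale degree 1 → I.
Bb7/D has root Bb, degree 5 in Eb major, so V65.
Eb: major triad on Eb = scale degree 1 → I.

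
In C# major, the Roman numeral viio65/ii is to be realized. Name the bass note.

The applied chord viio65/ii is rooted on C##: C##-E#-G#-B.
The figure 65 means first inversion — the third is in the bass.

E#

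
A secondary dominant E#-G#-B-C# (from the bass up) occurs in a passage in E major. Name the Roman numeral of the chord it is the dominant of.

ii

The chord is a dominant seventh chord on C#.
A dominant resolves down a perfect fifth: C# → F#. In E major, F# is scale degree 2, i.e. ii.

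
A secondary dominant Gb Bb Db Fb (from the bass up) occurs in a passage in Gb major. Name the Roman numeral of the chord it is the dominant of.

IV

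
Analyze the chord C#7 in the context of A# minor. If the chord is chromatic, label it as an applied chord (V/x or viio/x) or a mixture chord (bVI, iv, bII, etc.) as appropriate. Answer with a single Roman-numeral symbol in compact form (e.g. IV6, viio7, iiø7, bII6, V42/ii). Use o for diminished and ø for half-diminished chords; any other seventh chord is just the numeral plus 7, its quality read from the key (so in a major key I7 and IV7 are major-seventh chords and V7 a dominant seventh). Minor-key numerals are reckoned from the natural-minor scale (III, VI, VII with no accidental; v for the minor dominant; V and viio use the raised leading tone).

Stacked in thirds the chord is C#-E#-G#-B: a dominant seventh chord on C#.
C# is not a diatonic chord root with this quality in A# minor, but it lies a perfect fifth above F# (VI), so the chord functions as an applied dominant of VI.

V7/VI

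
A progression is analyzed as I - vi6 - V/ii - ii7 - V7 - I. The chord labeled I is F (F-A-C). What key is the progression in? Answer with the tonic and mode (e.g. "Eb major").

The chord F is a major triad rooted on F; its label is I.
If F is scale degree 1 and the mode makes that degree carry a major triad, the tonic is F and the mode is major.

F major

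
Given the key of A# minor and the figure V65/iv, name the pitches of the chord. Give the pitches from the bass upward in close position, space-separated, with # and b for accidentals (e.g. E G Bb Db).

C## E# G# A#

V65/iv is a secondary dominant — the dominant seventh of iv. iv in A# minor is D#, so the applied chord's root is A#, a perfect fifth above.
Building a dominant seventh chord on A# gives A#-C##-E#-G#.
The figured bass 65 indicates first inversion, placing the third (C##) in the bass: C##-E#-G#-A#.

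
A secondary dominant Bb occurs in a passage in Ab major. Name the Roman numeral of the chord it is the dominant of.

The chord is a major triad on Bb.
A dominant resolves down a perfect fifth: Bb → Eb. In Ab major, Eb is scale degree 5, i.e. V.

V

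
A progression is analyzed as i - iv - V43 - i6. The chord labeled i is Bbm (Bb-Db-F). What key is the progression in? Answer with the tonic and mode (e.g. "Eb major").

The chord Bbm is a minor triad rooted on Bb; its label is i.
If Bb is scale degree 1 and the mode makes that degree carry a minor triad, the tonic is Bb and the mode is minor.

Bb minor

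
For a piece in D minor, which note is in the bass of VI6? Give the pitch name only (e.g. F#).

D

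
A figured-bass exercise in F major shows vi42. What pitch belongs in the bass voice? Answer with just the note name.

C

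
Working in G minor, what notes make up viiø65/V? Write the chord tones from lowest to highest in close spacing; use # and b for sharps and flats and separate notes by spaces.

E G B C#

viiø65/V is a secondary leading-tone chord. The target V is D in G minor; the applied chord is rooted a semitone below, on C#.
Building a half-diminished seventh chord on C# gives C#-E-G-B.
With the 65 figure the chord is in first inversion; from the bass E upward in close position it reads E-G-B-C#.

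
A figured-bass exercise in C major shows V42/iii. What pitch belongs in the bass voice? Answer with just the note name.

The applied chord V42/iii is rooted on B: B-D#-F#-A.
The figure 42 means third inversion — the seventh is in the bass.

A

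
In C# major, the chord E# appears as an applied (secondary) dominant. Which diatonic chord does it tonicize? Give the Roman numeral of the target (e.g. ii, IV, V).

vi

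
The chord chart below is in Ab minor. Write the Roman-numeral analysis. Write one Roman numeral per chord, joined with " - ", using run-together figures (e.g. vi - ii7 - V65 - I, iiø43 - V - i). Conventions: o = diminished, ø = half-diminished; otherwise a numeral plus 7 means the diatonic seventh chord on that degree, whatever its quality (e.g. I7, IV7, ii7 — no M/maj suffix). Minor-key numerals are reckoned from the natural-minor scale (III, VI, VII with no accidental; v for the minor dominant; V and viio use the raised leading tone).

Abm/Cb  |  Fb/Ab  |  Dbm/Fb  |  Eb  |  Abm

Abm/Cb has root Ab, degree 1 in Ab minor, so i6.
Fb/Ab: root Fb is the submediant; major triad there is VI6.
Dbm/Fb has root Db, degree 4 in Ab minor, so iv6.
Eb has root Eb, degree 5 in Ab minor, so V.
Abm: root Ab is the tonic; minor triad there is i.

i6 - VI6 - iv6 - V - i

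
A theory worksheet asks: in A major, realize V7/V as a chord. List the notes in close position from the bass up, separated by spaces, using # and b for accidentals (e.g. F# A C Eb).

B D# F# A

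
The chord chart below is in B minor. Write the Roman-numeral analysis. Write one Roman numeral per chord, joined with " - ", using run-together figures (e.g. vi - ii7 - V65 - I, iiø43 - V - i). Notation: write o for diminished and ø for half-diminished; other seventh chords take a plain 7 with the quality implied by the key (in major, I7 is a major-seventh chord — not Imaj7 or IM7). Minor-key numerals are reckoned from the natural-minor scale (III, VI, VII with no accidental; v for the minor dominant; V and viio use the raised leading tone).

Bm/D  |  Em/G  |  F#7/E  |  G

i6 - iv6 - V42 - VI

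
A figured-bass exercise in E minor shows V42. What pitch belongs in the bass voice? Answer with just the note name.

A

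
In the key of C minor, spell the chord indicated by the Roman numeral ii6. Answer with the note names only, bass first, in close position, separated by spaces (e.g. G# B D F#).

F A D

Scale degree 2 in C minor is D; here the chord built on it is altered to a minor triad. ii6 is the minor supertonic, borrowed from the parallel major (the Dorian ii).
So the chord is D-F-A, a minor triad.
With the 6 figure the chord is in first inversion; from the bass F upward in close position it reads F-A-D.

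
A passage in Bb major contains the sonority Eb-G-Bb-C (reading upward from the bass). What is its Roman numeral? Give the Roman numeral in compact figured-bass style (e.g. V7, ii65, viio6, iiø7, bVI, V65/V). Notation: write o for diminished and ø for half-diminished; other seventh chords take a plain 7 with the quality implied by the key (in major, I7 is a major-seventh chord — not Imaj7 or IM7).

Stacked in thirds the chord is C-Eb-G-Bb: a minor seventh chord on C.
C is scale degree 2 in Bb major, and a minor seventh chord on that degree is written ii7.
With Eb in the bass the chord is in first inversion, so the figured bass is 65.

ii65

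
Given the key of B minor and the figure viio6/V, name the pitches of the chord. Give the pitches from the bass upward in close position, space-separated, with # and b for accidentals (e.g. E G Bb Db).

G# B E#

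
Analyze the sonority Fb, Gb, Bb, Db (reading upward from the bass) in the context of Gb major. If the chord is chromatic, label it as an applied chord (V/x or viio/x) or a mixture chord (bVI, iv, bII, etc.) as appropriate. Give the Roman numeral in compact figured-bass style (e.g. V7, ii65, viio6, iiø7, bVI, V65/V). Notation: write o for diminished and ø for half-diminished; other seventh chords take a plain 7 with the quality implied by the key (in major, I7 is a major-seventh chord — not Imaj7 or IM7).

V42/IV

Stacked in thirds the chord is Gb-Bb-Db-Fb: a dominant seventh chord on Gb.
Gb is not a diatonic chord root with this quality in Gb major, but it lies a perfect fifth above Cb (IV), so the chord functions as an applied dominant of IV.
With Fb in the bass the chord is in third inversion, so the figured bass is 42.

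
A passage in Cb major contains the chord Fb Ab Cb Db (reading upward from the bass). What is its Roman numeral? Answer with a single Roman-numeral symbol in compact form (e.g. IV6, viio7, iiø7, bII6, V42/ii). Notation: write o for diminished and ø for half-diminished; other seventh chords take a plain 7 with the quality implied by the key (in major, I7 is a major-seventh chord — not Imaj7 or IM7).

ii65

Stacked in thirds the chord is Db-Fb-Ab-Cb: a minor seventh chord on Db.
In Cb major, Db is the supertonic; the diatonic minor seventh chord there is ii7.
With Fb in the bass the chord is in first inversion, so the figured bass is 65.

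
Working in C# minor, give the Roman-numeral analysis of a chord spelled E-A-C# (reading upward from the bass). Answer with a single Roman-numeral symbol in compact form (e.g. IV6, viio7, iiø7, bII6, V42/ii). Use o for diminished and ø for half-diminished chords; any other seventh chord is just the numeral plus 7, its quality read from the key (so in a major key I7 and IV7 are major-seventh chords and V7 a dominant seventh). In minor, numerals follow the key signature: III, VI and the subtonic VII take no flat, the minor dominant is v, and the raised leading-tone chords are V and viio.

VI64

Stacked in thirds the chord is A-C#-E: a major triad on A.
A is scale degree 6 in C# minor, and a major triad on that degree is written VI.
With E in the bass the chord is in second inversion, so the figured bass is 64.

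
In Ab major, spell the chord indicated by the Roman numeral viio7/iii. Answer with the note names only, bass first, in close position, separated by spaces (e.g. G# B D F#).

B D F Ab

viio7/iii is a secondary leading-tone chord. The target iii is C in Ab major; the applied chord is rooted a semitone below, on B.
Building a fully diminished seventh chord on B gives B-D-F-Ab.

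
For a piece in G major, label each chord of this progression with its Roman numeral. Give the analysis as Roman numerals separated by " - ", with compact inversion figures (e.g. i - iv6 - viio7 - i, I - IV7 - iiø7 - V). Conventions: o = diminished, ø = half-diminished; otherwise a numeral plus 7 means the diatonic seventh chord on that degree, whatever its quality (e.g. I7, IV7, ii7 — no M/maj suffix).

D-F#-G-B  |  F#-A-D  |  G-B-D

I43 - V6 - I

D-F#-G-B has root G, degree 1 in G major, so I43.
F#-A-D has root D, degree 5 in G major, so V6.
G-B-D: root G is the tonic; major triad there is I.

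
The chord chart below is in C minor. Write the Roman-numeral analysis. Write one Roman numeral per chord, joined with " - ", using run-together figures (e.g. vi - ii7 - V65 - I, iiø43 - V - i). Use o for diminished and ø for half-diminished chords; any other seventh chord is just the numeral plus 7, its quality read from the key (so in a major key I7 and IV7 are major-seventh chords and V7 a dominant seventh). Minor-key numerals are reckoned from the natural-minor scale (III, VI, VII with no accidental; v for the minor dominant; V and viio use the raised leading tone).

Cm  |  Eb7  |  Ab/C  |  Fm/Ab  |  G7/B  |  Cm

i - V7/VI - VI6 - iv6 - V65 - i

Cm has root C, degree 1 in C minor, so i.
Eb7 is the secondary dominant of VI (dominant seventh chord on Eb): V7/VI.
Ab/C has root Ab, degree 6 in C minor, so VI6.
Fm/Ab: root F is the subdominant; minor triad there is iv6.
G7/B has root G, degree 5 in C minor, so V65.
Cm: minor triad on C = scale degree 1 → i.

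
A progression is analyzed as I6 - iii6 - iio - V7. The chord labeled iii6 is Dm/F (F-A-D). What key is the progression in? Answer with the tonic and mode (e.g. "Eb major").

Bb major

The anchor chord is a minor triad on D, labeled iii6.
Counting down 2 scale steps from D places the tonic on Bb; a minor triad on degree 3 is diatonic only in major.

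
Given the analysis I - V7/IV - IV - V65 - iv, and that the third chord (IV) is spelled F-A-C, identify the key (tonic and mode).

C major

The chord F is a major triad rooted on F; its label is IV.
If F is scale degree 4 and the mode makes that degree carry a major triad, the tonic is C and the mode is major.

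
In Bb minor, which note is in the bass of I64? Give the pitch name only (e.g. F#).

F

I in Bb minor has root Bb; the chord is Bb-D-F.
The figure 64 means second inversion — the fifth is in the bass.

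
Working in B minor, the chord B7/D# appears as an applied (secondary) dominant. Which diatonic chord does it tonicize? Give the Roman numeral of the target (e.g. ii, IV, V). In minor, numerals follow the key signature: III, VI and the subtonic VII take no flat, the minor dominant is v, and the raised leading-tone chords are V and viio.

iv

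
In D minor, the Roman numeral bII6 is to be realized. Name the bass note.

bII in D minor has root Eb; the chord is Eb-G-Bb.
The figure 6 means first inversion — the third is in the bass.

G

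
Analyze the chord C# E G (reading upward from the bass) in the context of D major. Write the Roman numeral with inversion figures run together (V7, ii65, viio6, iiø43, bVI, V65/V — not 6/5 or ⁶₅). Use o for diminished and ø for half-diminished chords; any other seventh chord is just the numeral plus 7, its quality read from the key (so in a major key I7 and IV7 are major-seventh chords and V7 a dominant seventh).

viio

Stacked in thirds the chord is C#-E-G: a diminished triad on C#.
In D major, C# is the leading tone; the diatonic diminished triad there is viio.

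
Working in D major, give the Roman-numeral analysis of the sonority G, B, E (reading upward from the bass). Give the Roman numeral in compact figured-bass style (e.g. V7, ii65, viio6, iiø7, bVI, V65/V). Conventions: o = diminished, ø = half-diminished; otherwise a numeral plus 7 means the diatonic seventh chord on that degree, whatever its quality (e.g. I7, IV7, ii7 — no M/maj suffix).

ii6

Stacked in thirds the chord is E-G-B: a minor triad on E.
In D major, E is the supertonic; the diatonic minor triad there is ii.
With G in the bass the chord is in first inversion, so the figured bass is 6.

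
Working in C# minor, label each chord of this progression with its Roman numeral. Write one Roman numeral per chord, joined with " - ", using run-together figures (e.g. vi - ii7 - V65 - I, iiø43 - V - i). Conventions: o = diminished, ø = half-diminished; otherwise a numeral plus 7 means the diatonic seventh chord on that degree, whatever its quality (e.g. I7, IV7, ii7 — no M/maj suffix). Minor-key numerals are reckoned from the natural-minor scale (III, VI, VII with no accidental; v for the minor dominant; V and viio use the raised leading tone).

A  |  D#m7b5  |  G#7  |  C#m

VI - iiø7 - V7 - i

A: root A is the submediant; major triad there is VI.
D#m7b5: half-diminished seventh chord on D# = scale degree 2 → iiø7.
G#7: dominant seventh chord on G# = scale degree 5 → V7.
C#m has root C#, degree 1 in C# minor, so i.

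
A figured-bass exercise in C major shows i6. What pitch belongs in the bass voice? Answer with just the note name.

i in C major has root C; the chord is C-Eb-G.
The figure 6 means first inversion — the third is in the bass.

Eb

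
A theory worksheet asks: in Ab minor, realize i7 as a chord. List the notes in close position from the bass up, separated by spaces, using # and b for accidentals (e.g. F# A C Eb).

The numeral's case and figure indicate a minor seventh chord. In Ab minor its root, the first degree, is Ab.
That chord is spelled Ab-Cb-Eb-Gb.

Ab Cb Eb Gb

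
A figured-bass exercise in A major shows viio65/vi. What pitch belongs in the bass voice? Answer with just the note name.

The applied chord viio65/vi is rooted on E#: E#-G#-B-D.
The figure 65 means first inversion — the third is in the bass.

G#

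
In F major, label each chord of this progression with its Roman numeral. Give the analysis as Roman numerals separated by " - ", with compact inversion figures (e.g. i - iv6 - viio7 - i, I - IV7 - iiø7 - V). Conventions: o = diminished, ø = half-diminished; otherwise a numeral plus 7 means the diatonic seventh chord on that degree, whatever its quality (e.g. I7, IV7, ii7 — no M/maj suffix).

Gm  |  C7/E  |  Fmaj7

Gm: root G is the supertonic; minor triad there is ii.
C7/E has root C, degree 5 in F major, so V65.
Fmaj7: root F is the tonic; major seventh chord there is I7.

ii - V65 - I7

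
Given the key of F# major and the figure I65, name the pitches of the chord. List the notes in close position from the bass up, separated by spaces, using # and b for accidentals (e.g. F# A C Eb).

A# C# E# F#

The numeral's case and figure indicate a major seventh chord. In F# major its root, the first degree, is F#.
Stacking thirds from F# gives F#-A#-C#-E#.
The figured bass 65 indicates first inversion, placing the third (A#) in the bass: A#-C#-E#-F#.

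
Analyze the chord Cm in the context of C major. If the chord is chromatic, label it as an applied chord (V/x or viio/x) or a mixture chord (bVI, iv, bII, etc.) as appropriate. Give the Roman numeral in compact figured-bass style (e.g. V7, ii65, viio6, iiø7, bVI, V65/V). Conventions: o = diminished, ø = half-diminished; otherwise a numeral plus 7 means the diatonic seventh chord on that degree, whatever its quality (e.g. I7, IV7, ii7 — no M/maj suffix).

i

Stacked in thirds the chord is C-Eb-G: a minor triad on C.
C is the first degree of C major. This is the minor tonic, borrowed from the parallel minor.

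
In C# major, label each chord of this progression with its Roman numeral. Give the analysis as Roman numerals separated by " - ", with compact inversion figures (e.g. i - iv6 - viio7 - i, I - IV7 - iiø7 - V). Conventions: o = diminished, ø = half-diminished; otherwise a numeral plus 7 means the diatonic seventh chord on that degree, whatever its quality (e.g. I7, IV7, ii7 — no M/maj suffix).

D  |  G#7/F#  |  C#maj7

bII - V42 - I7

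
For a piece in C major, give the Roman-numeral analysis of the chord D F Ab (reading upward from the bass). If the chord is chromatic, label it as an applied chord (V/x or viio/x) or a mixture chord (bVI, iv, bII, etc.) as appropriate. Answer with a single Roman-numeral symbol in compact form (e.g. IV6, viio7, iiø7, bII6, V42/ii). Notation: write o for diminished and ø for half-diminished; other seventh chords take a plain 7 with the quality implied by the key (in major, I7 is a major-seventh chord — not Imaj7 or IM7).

iio

Stacked in thirds the chord is D-F-Ab: a diminished triad on D.
D is the second degree of C major. This is the diminished supertonic triad, borrowed from the parallel minor.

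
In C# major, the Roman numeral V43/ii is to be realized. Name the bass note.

E#

The applied chord V43/ii is rooted on A#: A#-C##-E#-G#.
The figure 43 means second inversion — the fifth is in the bass.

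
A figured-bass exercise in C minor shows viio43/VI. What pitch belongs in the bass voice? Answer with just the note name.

Db

The applied chord viio43/VI is rooted on G: G-Bb-Db-Fb.
The figure 43 means second inversion — the fifth is in the bass.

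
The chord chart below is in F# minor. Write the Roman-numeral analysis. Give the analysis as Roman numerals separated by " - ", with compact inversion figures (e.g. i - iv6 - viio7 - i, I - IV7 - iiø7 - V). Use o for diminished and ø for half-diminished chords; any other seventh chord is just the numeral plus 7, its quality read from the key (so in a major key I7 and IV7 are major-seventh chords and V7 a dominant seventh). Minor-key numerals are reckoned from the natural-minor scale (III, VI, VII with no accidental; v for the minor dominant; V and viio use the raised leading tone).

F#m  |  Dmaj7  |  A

F#m: root F# is the tonic; minor triad there is i.
Dmaj7: root D is the submediant; major seventh chord there is VI7.
A: root A is the mediant; major triad there is III.

i - VI7 - III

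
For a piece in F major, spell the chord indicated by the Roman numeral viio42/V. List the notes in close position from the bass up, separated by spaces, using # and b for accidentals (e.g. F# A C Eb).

Ab B D F

viio42/V is a secondary leading-tone chord. The target V is C in F major; the applied chord is rooted a semitone below, on B.
Building a fully diminished seventh chord on B gives B-D-F-Ab.
The figured bass 42 indicates third inversion, placing the seventh (Ab) in the bass: Ab-B-D-F.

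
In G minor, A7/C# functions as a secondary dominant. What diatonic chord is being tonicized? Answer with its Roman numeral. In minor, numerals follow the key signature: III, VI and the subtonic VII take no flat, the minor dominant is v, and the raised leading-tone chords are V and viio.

The chord is a dominant seventh chord on A.
A dominant resolves down a perfect fifth: A → D. In G minor, D is scale degree 5, i.e. V.

V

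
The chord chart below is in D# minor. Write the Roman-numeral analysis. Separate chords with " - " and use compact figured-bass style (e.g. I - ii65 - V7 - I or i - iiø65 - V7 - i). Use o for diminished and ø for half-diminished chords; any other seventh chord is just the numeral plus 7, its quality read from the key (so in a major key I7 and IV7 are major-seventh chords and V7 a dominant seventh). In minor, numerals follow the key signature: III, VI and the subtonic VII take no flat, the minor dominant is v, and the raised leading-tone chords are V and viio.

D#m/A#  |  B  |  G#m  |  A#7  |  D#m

D#m/A# has root D#, degree 1 in D# minor, so i64.
B: root B is the submediant; major triad there is VI.
G#m: root G# is the subdominant; minor triad there is iv.
A#7 has root A#, degree 5 in D# minor, so V7.
D#m has root D#, degree 1 in D# minor, so i.

i64 - VI - iv - V7 - i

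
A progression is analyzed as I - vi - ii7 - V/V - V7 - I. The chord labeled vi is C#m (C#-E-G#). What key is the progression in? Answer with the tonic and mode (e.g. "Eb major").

The chord C#m is a minor triad rooted on C#; its label is vi.
Counting down 5 scale steps from C# places the tonic on E; a minor triad on degree 6 is diatonic only in major.

E major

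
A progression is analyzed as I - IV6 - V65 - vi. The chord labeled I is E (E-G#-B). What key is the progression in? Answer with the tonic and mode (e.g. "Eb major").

E major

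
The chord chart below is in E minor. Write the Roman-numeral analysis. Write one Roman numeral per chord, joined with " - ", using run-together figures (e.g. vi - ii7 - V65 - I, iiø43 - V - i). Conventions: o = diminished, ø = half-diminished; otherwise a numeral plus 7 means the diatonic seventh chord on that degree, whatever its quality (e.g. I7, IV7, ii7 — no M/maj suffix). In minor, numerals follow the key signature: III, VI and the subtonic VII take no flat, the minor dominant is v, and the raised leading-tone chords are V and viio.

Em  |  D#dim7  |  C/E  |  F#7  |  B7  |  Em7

i - viio7 - VI6 - V7/V - V7 - i7

Em has root E, degree 1 in E minor, so i.
D#dim7 has root D#, degree 7 in E minor, so viio7.
C/E: root C is the submediant; major triad there is VI6.
F#7 is the secondary dominant of V (dominant seventh chord on F#): V7/V.
B7: root B is the dominant; dominant seventh chord there is V7.
Em7: minor seventh chord on E = scale degree 1 → i7.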